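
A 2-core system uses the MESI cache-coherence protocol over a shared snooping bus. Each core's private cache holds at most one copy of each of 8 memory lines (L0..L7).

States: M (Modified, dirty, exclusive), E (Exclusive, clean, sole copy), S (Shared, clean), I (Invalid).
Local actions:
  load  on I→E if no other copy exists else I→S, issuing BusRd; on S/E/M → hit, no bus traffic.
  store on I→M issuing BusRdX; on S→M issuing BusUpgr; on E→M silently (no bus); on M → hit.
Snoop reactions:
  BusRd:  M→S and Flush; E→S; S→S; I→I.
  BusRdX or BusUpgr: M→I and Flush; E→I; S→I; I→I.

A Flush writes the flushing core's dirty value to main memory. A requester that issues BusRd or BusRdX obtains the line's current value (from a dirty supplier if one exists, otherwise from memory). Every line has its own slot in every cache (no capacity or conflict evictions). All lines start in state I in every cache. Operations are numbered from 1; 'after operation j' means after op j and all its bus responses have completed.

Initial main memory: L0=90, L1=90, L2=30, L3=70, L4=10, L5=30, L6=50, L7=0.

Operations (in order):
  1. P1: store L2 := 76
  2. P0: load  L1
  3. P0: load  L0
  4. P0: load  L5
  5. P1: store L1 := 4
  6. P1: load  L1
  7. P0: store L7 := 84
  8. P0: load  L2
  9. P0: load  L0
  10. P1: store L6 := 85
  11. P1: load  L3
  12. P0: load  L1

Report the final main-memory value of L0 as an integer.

1. P1: store L2 := 76  bus=[BusRdX]  L2: P0=I P1=M  mem[L2]=30
2. P0: load  L1  bus=[BusRd]  L1: P0=E P1=I  mem[L1]=90
3. P0: load  L0  bus=[BusRd]  L0: P0=E P1=I  mem[L0]=90
4. P0: load  L5  bus=[BusRd]  L5: P0=E P1=I  mem[L5]=30
5. P1: store L1 := 4  bus=[BusRdX]  L1: P0=I P1=M  mem[L1]=90
6. P1: load  L1  bus=[-]  L1: P0=I P1=M  mem[L1]=90
7. P0: store L7 := 84  bus=[BusRdX]  L7: P0=M P1=I  mem[L7]=0
8. P0: load  L2  bus=[BusRd,Flush]  L2: P0=S P1=S  mem[L2]=76
9. P0: load  L0  bus=[-]  L0: P0=E P1=I  mem[L0]=90
10. P1: store L6 := 85  bus=[BusRdX]  L6: P0=I P1=M  mem[L6]=50
11. P1: load  L3  bus=[BusRd]  L3: P0=I P1=E  mem[L3]=70
12. P0: load  L1  bus=[BusRd,Flush]  L1: P0=S P1=S  mem[L1]=4

memory[L0] = 90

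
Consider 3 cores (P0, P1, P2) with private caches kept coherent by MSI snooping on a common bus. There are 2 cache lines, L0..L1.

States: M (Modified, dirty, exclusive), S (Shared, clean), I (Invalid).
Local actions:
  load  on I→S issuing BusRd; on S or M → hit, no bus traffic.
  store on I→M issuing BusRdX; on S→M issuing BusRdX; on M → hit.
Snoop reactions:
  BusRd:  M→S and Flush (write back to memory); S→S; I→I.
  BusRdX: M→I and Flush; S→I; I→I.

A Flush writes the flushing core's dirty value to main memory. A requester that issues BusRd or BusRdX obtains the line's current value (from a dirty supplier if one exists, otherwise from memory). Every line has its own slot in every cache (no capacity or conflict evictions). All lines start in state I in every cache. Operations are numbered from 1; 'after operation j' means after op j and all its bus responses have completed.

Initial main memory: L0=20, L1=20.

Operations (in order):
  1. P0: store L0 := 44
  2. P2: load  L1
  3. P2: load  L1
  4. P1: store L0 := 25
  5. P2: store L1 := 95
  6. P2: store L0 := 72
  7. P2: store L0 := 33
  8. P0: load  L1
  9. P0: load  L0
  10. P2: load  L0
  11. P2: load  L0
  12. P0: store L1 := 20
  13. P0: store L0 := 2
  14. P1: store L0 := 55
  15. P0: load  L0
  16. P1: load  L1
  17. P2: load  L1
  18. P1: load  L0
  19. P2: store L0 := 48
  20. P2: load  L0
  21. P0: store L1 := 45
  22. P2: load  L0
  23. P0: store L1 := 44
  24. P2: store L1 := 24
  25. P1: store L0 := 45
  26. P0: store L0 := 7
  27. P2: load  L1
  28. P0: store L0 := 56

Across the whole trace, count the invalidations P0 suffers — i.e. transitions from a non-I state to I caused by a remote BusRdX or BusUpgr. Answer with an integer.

[1] P0: store L0 := 44 | P0:M(44), P1:I, P2:I | bus: BusRdX
[2] P2: load  L1 | P0:I, P1:I, P2:S(20) | bus: BusRd
[3] P2: load  L1 | P0:I, P1:I, P2:S(20) | bus: none
[4] P1: store L0 := 25 | P0:I, P1:M(25), P2:I | bus: BusRdX,Flush
[5] P2: store L1 := 95 | P0:I, P1:I, P2:M(95) | bus: BusRdX
[6] P2: store L0 := 72 | P0:I, P1:I, P2:M(72) | bus: BusRdX,Flush
[7] P2: store L0 := 33 | P0:I, P1:I, P2:M(33) | bus: none
[8] P0: load  L1 | P0:S(95), P1:I, P2:S(95) | bus: BusRd,Flush
[9] P0: load  L0 | P0:S(33), P1:I, P2:S(33) | bus: BusRd,Flush
[10] P2: load  L0 | P0:S(33), P1:I, P2:S(33) | bus: none
[11] P2: load  L0 | P0:S(33), P1:I, P2:S(33) | bus: none
[12] P0: store L1 := 20 | P0:M(20), P1:I, P2:I | bus: BusRdX
[13] P0: store L0 := 2 | P0:M(2), P1:I, P2:I | bus: BusRdX
[14] P1: store L0 := 55 | P0:I, P1:M(55), P2:I | bus: BusRdX,Flush
[15] P0: load  L0 | P0:S(55), P1:S(55), P2:I | bus: BusRd,Flush
[16] P1: load  L1 | P0:S(20), P1:S(20), P2:I | bus: BusRd,Flush
[17] P2: load  L1 | P0:S(20), P1:S(20), P2:S(20) | bus: BusRd
[18] P1: load  L0 | P0:S(55), P1:S(55), P2:I | bus: none
[19] P2: store L0 := 48 | P0:I, P1:I, P2:M(48) | bus: BusRdX
[20] P2: load  L0 | P0:I, P1:I, P2:M(48) | bus: none
[21] P0: store L1 := 45 | P0:M(45), P1:I, P2:I | bus: BusRdX
[22] P2: load  L0 | P0:I, P1:I, P2:M(48) | bus: none
[23] P0: store L1 := 44 | P0:M(44), P1:I, P2:I | bus: none
[24] P2: store L1 := 24 | P0:I, P1:I, P2:M(24) | bus: BusRdX,Flush
[25] P1: store L0 := 45 | P0:I, P1:M(45), P2:I | bus: BusRdX,Flush
[26] P0: store L0 := 7 | P0:M(7), P1:I, P2:I | bus: BusRdX,Flush
[27] P2: load  L1 | P0:I, P1:I, P2:M(24) | bus: none
[28] P0: store L0 := 56 | P0:M(56), P1:I, P2:I | bus: none

invalidations = 4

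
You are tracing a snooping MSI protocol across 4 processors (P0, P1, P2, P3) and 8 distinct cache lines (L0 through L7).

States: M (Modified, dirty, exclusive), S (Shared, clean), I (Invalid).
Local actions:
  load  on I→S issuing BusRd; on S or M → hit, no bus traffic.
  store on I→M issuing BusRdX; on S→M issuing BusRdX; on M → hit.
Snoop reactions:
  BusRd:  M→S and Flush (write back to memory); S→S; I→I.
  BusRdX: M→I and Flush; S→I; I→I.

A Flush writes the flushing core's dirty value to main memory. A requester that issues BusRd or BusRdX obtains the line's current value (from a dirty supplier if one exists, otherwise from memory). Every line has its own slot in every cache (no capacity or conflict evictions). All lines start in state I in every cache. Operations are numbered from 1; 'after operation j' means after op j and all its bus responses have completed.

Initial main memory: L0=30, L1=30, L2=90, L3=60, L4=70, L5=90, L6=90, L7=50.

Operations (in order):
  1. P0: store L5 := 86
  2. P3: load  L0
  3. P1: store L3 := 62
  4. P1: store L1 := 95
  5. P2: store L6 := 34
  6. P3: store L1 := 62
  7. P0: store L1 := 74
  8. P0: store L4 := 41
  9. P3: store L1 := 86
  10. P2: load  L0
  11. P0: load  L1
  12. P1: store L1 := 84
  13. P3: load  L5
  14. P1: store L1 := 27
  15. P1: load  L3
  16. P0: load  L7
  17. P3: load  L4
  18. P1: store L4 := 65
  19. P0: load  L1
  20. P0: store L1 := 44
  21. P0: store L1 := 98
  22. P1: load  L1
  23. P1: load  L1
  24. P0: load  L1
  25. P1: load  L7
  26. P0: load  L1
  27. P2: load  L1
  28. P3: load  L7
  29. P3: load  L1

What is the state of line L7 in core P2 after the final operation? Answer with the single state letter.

  op1 P0: store L5 := 86 → M/I/I/I on L5; bus BusRdX; mem=90
  op2 P3: load  L0 → I/I/I/S on L0; bus BusRd; mem=30
  op3 P1: store L3 := 62 → I/M/I/I on L3; bus BusRdX; mem=60
  op4 P1: store L1 := 95 → I/M/I/I on L1; bus BusRdX; mem=30
  op5 P2: store L6 := 34 → I/I/M/I on L6; bus BusRdX; mem=90
  op6 P3: store L1 := 62 → I/I/I/M on L1; bus BusRdX Flush; mem=95
  op7 P0: store L1 := 74 → M/I/I/I on L1; bus BusRdX Flush; mem=62
  op8 P0: store L4 := 41 → M/I/I/I on L4; bus BusRdX; mem=70
  op9 P3: store L1 := 86 → I/I/I/M on L1; bus BusRdX Flush; mem=74
  op10 P2: load  L0 → I/I/S/S on L0; bus BusRd; mem=30
  op11 P0: load  L1 → S/I/I/S on L1; bus BusRd Flush; mem=86
  op12 P1: store L1 := 84 → I/M/I/I on L1; bus BusRdX; mem=86
  op13 P3: load  L5 → S/I/I/S on L5; bus BusRd Flush; mem=86
  op14 P1: store L1 := 27 → I/M/I/I on L1; bus (none); mem=86
  op15 P1: load  L3 → I/M/I/I on L3; bus (none); mem=60
  op16 P0: load  L7 → S/I/I/I on L7; bus BusRd; mem=50
  op17 P3: load  L4 → S/I/I/S on L4; bus BusRd Flush; mem=41
  op18 P1: store L4 := 65 → I/M/I/I on L4; bus BusRdX; mem=41
  op19 P0: load  L1 → S/S/I/I on L1; bus BusRd Flush; mem=27
  op20 P0: store L1 := 44 → M/I/I/I on L1; bus BusRdX; mem=27
  op21 P0: store L1 := 98 → M/I/I/I on L1; bus (none); mem=27
  op22 P1: load  L1 → S/S/I/I on L1; bus BusRd Flush; mem=98
  op23 P1: load  L1 → S/S/I/I on L1; bus (none); mem=98
  op24 P0: load  L1 → S/S/I/I on L1; bus (none); mem=98
  op25 P1: load  L7 → S/S/I/I on L7; bus BusRd; mem=50
  op26 P0: load  L1 → S/S/I/I on L1; bus (none); mem=98
  op27 P2: load  L1 → S/S/S/I on L1; bus BusRd; mem=98
  op28 P3: load  L7 → S/S/I/S on L7; bus BusRd; mem=50
  op29 P3: load  L1 → S/S/S/S on L1; bus BusRd; mem=98

state = I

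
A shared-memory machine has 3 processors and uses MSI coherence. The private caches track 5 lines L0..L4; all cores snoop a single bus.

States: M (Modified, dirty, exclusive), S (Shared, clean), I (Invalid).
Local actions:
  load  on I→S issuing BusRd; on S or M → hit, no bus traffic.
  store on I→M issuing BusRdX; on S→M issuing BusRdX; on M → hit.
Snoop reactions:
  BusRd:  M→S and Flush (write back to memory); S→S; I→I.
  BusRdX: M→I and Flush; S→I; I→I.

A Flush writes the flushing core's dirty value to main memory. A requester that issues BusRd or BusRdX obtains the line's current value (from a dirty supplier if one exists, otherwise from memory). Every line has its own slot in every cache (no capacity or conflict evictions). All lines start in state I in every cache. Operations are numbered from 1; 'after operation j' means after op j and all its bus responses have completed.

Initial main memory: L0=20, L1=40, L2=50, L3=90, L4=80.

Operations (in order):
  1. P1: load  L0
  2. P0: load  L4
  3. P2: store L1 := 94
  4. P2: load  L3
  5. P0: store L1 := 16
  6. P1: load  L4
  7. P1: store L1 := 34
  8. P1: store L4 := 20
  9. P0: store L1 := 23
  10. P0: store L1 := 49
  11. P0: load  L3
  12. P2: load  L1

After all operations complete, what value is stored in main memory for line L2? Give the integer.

memory[L2] = 50

[1] P1: load  L0 | P0:I, P1:S(20), P2:I | bus: BusRd
[2] P0: load  L4 | P0:S(80), P1:I, P2:I | bus: BusRd
[3] P2: store L1 := 94 | P0:I, P1:I, P2:M(94) | bus: BusRdX
[4] P2: load  L3 | P0:I, P1:I, P2:S(90) | bus: BusRd
[5] P0: store L1 := 16 | P0:M(16), P1:I, P2:I | bus: BusRdX,Flush
[6] P1: load  L4 | P0:S(80), P1:S(80), P2:I | bus: BusRd
[7] P1: store L1 := 34 | P0:I, P1:M(34), P2:I | bus: BusRdX,Flush
[8] P1: store L4 := 20 | P0:I, P1:M(20), P2:I | bus: BusRdX
[9] P0: store L1 := 23 | P0:M(23), P1:I, P2:I | bus: BusRdX,Flush
[10] P0: store L1 := 49 | P0:M(49), P1:I, P2:I | bus: none
[11] P0: load  L3 | P0:S(90), P1:I, P2:S(90) | bus: BusRd
[12] P2: load  L1 | P0:S(49), P1:I, P2:S(49) | bus: BusRd,Flush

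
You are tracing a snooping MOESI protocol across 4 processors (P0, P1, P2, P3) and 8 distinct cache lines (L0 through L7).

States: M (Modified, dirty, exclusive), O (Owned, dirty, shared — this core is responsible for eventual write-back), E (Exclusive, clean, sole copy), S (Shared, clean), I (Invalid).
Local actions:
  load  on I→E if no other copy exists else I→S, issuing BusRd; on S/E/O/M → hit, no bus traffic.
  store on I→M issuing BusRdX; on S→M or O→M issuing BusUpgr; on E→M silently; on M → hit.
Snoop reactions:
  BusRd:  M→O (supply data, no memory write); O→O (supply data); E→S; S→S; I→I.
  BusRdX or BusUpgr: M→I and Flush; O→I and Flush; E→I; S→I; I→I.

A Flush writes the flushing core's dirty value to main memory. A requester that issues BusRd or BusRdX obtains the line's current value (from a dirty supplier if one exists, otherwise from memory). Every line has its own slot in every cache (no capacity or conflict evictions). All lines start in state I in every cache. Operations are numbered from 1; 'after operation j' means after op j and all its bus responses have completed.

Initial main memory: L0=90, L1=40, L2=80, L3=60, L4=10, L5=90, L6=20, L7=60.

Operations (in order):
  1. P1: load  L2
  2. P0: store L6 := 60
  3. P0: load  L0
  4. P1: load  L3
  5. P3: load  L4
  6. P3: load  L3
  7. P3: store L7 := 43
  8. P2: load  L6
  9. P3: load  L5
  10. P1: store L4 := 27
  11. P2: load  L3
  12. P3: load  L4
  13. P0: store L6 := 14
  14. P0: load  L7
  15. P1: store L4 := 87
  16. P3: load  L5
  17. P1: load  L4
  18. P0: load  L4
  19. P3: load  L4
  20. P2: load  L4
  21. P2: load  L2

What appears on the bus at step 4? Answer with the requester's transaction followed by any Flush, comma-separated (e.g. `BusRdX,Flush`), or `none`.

bus = BusRd

  op1 P1: load  L2 → I/E/I/I on L2; bus BusRd; mem=80
  op2 P0: store L6 := 60 → M/I/I/I on L6; bus BusRdX; mem=20
  op3 P0: load  L0 → E/I/I/I on L0; bus BusRd; mem=90
  op4 P1: load  L3 → I/E/I/I on L3; bus BusRd; mem=60
  op5 P3: load  L4 → I/I/I/E on L4; bus BusRd; mem=10
  op6 P3: load  L3 → I/S/I/S on L3; bus BusRd; mem=60
  op7 P3: store L7 := 43 → I/I/I/M on L7; bus BusRdX; mem=60
  op8 P2: load  L6 → O/I/S/I on L6; bus BusRd; mem=20
  op9 P3: load  L5 → I/I/I/E on L5; bus BusRd; mem=90
  op10 P1: store L4 := 27 → I/M/I/I on L4; bus BusRdX; mem=10
  op11 P2: load  L3 → I/S/S/S on L3; bus BusRd; mem=60
  op12 P3: load  L4 → I/O/I/S on L4; bus BusRd; mem=10
  op13 P0: store L6 := 14 → M/I/I/I on L6; bus BusUpgr; mem=20
  op14 P0: load  L7 → S/I/I/O on L7; bus BusRd; mem=60
  op15 P1: store L4 := 87 → I/M/I/I on L4; bus BusUpgr; mem=10
  op16 P3: load  L5 → I/I/I/E on L5; bus (none); mem=90
  op17 P1: load  L4 → I/M/I/I on L4; bus (none); mem=10
  op18 P0: load  L4 → S/O/I/I on L4; bus BusRd; mem=10
  op19 P3: load  L4 → S/O/I/S on L4; bus BusRd; mem=10
  op20 P2: load  L4 → S/O/S/S on L4; bus BusRd; mem=10
  op21 P2: load  L2 → I/S/S/I on L2; bus BusRd; mem=80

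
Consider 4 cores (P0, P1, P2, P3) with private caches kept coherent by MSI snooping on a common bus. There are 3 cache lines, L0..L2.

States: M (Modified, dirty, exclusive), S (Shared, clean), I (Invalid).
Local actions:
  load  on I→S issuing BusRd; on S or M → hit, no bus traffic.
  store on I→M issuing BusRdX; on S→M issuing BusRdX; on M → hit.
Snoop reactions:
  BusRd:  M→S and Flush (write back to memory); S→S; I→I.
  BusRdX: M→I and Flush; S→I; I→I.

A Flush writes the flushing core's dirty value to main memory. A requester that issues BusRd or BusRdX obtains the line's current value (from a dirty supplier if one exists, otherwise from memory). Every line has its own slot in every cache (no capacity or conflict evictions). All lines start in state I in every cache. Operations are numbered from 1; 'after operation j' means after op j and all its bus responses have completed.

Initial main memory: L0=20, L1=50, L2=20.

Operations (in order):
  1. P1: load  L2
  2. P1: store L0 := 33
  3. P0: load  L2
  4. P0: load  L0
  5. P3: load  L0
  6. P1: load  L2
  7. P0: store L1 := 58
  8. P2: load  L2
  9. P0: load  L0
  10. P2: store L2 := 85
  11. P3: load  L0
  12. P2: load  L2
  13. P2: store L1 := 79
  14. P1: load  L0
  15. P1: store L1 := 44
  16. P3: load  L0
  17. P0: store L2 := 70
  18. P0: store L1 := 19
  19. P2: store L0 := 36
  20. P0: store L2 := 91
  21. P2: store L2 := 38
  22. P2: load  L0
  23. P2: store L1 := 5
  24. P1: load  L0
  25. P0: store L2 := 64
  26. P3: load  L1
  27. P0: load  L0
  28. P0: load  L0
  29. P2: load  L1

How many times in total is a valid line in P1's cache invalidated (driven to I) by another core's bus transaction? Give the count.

  op1 P1: load  L2 → I/S/I/I on L2; bus BusRd; mem=20
  op2 P1: store L0 := 33 → I/M/I/I on L0; bus BusRdX; mem=20
  op3 P0: load  L2 → S/S/I/I on L2; bus BusRd; mem=20
  op4 P0: load  L0 → S/S/I/I on L0; bus BusRd Flush; mem=33
  op5 P3: load  L0 → S/S/I/S on L0; bus BusRd; mem=33
  op6 P1: load  L2 → S/S/I/I on L2; bus (none); mem=20
  op7 P0: store L1 := 58 → M/I/I/I on L1; bus BusRdX; mem=50
  op8 P2: load  L2 → S/S/S/I on L2; bus BusRd; mem=20
  op9 P0: load  L0 → S/S/I/S on L0; bus (none); mem=33
  op10 P2: store L2 := 85 → I/I/M/I on L2; bus BusRdX; mem=20
  op11 P3: load  L0 → S/S/I/S on L0; bus (none); mem=33
  op12 P2: load  L2 → I/I/M/I on L2; bus (none); mem=20
  op13 P2: store L1 := 79 → I/I/M/I on L1; bus BusRdX Flush; mem=58
  op14 P1: load  L0 → S/S/I/S on L0; bus (none); mem=33
  op15 P1: store L1 := 44 → I/M/I/I on L1; bus BusRdX Flush; mem=79
  op16 P3: load  L0 → S/S/I/S on L0; bus (none); mem=33
  op17 P0: store L2 := 70 → M/I/I/I on L2; bus BusRdX Flush; mem=85
  op18 P0: store L1 := 19 → M/I/I/I on L1; bus BusRdX Flush; mem=44
  op19 P2: store L0 := 36 → I/I/M/I on L0; bus BusRdX; mem=33
  op20 P0: store L2 := 91 → M/I/I/I on L2; bus (none); mem=85
  op21 P2: store L2 := 38 → I/I/M/I on L2; bus BusRdX Flush; mem=91
  op22 P2: load  L0 → I/I/M/I on L0; bus (none); mem=33
  op23 P2: store L1 := 5 → I/I/M/I on L1; bus BusRdX Flush; mem=19
  op24 P1: load  L0 → I/S/S/I on L0; bus BusRd Flush; mem=36
  op25 P0: store L2 := 64 → M/I/I/I on L2; bus BusRdX Flush; mem=38
  op26 P3: load  L1 → I/I/S/S on L1; bus BusRd Flush; mem=5
  op27 P0: load  L0 → S/S/S/I on L0; bus BusRd; mem=36
  op28 P0: load  L0 → S/S/S/I on L0; bus (none); mem=36
  op29 P2: load  L1 → I/I/S/S on L1; bus (none); mem=5

invalidations = 3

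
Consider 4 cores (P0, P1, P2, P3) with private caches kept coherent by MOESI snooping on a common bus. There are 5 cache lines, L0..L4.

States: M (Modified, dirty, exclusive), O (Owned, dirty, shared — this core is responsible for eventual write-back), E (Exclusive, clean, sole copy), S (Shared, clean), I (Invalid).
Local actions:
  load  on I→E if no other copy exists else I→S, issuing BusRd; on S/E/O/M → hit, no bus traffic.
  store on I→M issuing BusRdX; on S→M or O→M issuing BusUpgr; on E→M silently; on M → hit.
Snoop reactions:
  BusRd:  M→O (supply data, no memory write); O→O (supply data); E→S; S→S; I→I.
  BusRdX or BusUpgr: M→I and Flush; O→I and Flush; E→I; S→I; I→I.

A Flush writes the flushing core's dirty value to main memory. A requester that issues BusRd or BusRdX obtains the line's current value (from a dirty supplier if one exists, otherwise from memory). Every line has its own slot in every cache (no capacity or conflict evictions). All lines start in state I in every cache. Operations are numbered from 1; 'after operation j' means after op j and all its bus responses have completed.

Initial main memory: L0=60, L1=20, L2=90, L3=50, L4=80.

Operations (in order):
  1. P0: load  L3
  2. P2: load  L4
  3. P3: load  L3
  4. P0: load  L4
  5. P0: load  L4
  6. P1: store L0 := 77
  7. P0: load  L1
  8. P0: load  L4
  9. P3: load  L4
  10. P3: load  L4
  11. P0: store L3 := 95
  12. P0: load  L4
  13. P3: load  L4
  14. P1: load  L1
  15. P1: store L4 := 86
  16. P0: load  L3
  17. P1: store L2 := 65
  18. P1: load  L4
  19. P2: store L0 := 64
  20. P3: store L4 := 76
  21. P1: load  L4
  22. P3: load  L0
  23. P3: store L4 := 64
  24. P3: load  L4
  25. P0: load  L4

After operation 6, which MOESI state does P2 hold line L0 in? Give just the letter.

state = I

[1] P0: load  L3 | P0:E(50), P1:I, P2:I, P3:I | bus: BusRd
[2] P2: load  L4 | P0:I, P1:I, P2:E(80), P3:I | bus: BusRd
[3] P3: load  L3 | P0:S(50), P1:I, P2:I, P3:S(50) | bus: BusRd
[4] P0: load  L4 | P0:S(80), P1:I, P2:S(80), P3:I | bus: BusRd
[5] P0: load  L4 | P0:S(80), P1:I, P2:S(80), P3:I | bus: none
[6] P1: store L0 := 77 | P0:I, P1:M(77), P2:I, P3:I | bus: BusRdX
[7] P0: load  L1 | P0:E(20), P1:I, P2:I, P3:I | bus: BusRd
[8] P0: load  L4 | P0:S(80), P1:I, P2:S(80), P3:I | bus: none
[9] P3: load  L4 | P0:S(80), P1:I, P2:S(80), P3:S(80) | bus: BusRd
[10] P3: load  L4 | P0:S(80), P1:I, P2:S(80), P3:S(80) | bus: none
[11] P0: store L3 := 95 | P0:M(95), P1:I, P2:I, P3:I | bus: BusUpgr
[12] P0: load  L4 | P0:S(80), P1:I, P2:S(80), P3:S(80) | bus: none
[13] P3: load  L4 | P0:S(80), P1:I, P2:S(80), P3:S(80) | bus: none
[14] P1: load  L1 | P0:S(20), P1:S(20), P2:I, P3:I | bus: BusRd
[15] P1: store L4 := 86 | P0:I, P1:M(86), P2:I, P3:I | bus: BusRdX
[16] P0: load  L3 | P0:M(95), P1:I, P2:I, P3:I | bus: none
[17] P1: store L2 := 65 | P0:I, P1:M(65), P2:I, P3:I | bus: BusRdX
[18] P1: load  L4 | P0:I, P1:M(86), P2:I, P3:I | bus: none
[19] P2: store L0 := 64 | P0:I, P1:I, P2:M(64), P3:I | bus: BusRdX,Flush
[20] P3: store L4 := 76 | P0:I, P1:I, P2:I, P3:M(76) | bus: BusRdX,Flush
[21] P1: load  L4 | P0:I, P1:S(76), P2:I, P3:O(76) | bus: BusRd
[22] P3: load  L0 | P0:I, P1:I, P2:O(64), P3:S(64) | bus: BusRd
[23] P3: store L4 := 64 | P0:I, P1:I, P2:I, P3:M(64) | bus: BusUpgr
[24] P3: load  L4 | P0:I, P1:I, P2:I, P3:M(64) | bus: none
[25] P0: load  L4 | P0:S(64), P1:I, P2:I, P3:O(64) | bus: BusRd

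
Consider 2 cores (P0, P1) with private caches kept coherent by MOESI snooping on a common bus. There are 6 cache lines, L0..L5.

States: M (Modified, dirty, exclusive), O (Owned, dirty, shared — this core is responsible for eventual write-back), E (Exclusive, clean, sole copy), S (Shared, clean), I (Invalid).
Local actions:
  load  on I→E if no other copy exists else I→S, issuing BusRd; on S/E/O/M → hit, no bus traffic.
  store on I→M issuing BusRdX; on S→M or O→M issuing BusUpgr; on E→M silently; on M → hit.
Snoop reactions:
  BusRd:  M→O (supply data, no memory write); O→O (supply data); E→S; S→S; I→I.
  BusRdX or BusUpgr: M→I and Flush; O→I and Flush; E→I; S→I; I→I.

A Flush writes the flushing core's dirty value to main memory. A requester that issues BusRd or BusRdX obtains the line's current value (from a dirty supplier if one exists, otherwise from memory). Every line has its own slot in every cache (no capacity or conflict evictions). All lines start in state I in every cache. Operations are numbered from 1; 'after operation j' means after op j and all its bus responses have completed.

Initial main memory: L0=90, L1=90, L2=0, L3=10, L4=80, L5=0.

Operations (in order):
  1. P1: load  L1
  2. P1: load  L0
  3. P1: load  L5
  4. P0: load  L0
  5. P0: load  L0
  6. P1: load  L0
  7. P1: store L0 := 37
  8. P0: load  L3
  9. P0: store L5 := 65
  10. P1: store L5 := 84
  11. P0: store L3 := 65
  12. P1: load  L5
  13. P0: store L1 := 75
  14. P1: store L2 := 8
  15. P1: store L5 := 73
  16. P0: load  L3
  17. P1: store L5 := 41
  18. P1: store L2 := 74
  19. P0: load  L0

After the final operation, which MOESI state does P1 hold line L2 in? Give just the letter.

state = M

step 1: P1: load  L1  ⟶  IE  (L1)  txn=BusRd  M[L1]=90
step 2: P1: load  L0  ⟶  IE  (L0)  txn=BusRd  M[L0]=90
step 3: P1: load  L5  ⟶  IE  (L5)  txn=BusRd  M[L5]=0
step 4: P0: load  L0  ⟶  SS  (L0)  txn=BusRd  M[L0]=90
step 5: P0: load  L0  ⟶  SS  (L0)  txn=∅  M[L0]=90
step 6: P1: load  L0  ⟶  SS  (L0)  txn=∅  M[L0]=90
step 7: P1: store L0 := 37  ⟶  IM  (L0)  txn=BusUpgr  M[L0]=90
step 8: P0: load  L3  ⟶  EI  (L3)  txn=BusRd  M[L3]=10
step 9: P0: store L5 := 65  ⟶  MI  (L5)  txn=BusRdX  M[L5]=0
step 10: P1: store L5 := 84  ⟶  IM  (L5)  txn=BusRdX+Flush  M[L5]=65
step 11: P0: store L3 := 65  ⟶  MI  (L3)  txn=∅  M[L3]=10
step 12: P1: load  L5  ⟶  IM  (L5)  txn=∅  M[L5]=65
step 13: P0: store L1 := 75  ⟶  MI  (L1)  txn=BusRdX  M[L1]=90
step 14: P1: store L2 := 8  ⟶  IM  (L2)  txn=BusRdX  M[L2]=0
step 15: P1: store L5 := 73  ⟶  IM  (L5)  txn=∅  M[L5]=65
step 16: P0: load  L3  ⟶  MI  (L3)  txn=∅  M[L3]=10
step 17: P1: store L5 := 41  ⟶  IM  (L5)  txn=∅  M[L5]=65
step 18: P1: store L2 := 74  ⟶  IM  (L2)  txn=∅  M[L2]=0
step 19: P0: load  L0  ⟶  SO  (L0)  txn=BusRd  M[L0]=90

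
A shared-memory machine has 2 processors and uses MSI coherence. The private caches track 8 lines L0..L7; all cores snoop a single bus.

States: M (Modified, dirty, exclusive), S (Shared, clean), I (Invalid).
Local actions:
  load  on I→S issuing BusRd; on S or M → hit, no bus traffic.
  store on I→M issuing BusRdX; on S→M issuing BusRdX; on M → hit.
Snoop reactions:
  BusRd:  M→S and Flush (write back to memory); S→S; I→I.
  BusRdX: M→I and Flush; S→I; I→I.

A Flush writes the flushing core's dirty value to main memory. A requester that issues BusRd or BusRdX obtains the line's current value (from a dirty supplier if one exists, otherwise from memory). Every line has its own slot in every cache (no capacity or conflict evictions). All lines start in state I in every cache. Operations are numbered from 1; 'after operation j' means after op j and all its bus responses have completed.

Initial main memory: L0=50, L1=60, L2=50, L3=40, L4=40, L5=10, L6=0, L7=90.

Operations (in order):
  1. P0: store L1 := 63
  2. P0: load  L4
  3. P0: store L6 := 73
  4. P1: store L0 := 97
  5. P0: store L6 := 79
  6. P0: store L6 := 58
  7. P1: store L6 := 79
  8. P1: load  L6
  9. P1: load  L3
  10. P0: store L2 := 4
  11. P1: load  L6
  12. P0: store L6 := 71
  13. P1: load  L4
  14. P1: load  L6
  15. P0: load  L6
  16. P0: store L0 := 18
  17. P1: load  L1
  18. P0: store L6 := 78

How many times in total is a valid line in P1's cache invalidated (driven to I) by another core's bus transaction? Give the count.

  op1 P0: store L1 := 63 → M/I on L1; bus BusRdX; mem=60
  op2 P0: load  L4 → S/I on L4; bus BusRd; mem=40
  op3 P0: store L6 := 73 → M/I on L6; bus BusRdX; mem=0
  op4 P1: store L0 := 97 → I/M on L0; bus BusRdX; mem=50
  op5 P0: store L6 := 79 → M/I on L6; bus (none); mem=0
  op6 P0: store L6 := 58 → M/I on L6; bus (none); mem=0
  op7 P1: store L6 := 79 → I/M on L6; bus BusRdX Flush; mem=58
  op8 P1: load  L6 → I/M on L6; bus (none); mem=58
  op9 P1: load  L3 → I/S on L3; bus BusRd; mem=40
  op10 P0: store L2 := 4 → M/I on L2; bus BusRdX; mem=50
  op11 P1: load  L6 → I/M on L6; bus (none); mem=58
  op12 P0: store L6 := 71 → M/I on L6; bus BusRdX Flush; mem=79
  op13 P1: load  L4 → S/S on L4; bus BusRd; mem=40
  op14 P1: load  L6 → S/S on L6; bus BusRd Flush; mem=71
  op15 P0: load  L6 → S/S on L6; bus (none); mem=71
  op16 P0: store L0 := 18 → M/I on L0; bus BusRdX Flush; mem=97
  op17 P1: load  L1 → S/S on L1; bus BusRd Flush; mem=63
  op18 P0: store L6 := 78 → M/I on L6; bus BusRdX; mem=71

invalidations = 3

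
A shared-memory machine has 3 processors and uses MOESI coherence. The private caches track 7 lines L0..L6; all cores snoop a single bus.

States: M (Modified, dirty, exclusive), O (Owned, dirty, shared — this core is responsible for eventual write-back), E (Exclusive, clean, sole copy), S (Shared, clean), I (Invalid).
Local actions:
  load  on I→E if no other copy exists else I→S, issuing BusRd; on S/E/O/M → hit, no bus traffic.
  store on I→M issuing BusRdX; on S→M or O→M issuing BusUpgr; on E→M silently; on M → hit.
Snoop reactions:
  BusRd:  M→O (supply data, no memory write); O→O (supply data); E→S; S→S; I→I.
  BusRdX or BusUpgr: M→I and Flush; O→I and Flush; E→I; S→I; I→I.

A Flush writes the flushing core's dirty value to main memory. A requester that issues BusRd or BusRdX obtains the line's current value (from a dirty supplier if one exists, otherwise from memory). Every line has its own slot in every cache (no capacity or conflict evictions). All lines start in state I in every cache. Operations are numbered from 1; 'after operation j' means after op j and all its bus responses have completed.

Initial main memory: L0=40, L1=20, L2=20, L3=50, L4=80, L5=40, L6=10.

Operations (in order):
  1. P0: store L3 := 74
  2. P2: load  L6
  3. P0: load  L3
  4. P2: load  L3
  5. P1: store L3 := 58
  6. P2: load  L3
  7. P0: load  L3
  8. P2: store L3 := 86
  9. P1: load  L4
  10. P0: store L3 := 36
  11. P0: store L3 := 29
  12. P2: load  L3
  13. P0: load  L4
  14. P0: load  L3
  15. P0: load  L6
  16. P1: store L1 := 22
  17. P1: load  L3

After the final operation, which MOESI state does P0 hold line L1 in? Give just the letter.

state = I

step 1: P0: store L3 := 74  ⟶  MII  (L3)  txn=BusRdX  M[L3]=50
step 2: P2: load  L6  ⟶  IIE  (L6)  txn=BusRd  M[L6]=10
step 3: P0: load  L3  ⟶  MII  (L3)  txn=∅  M[L3]=50
step 4: P2: load  L3  ⟶  OIS  (L3)  txn=BusRd  M[L3]=50
step 5: P1: store L3 := 58  ⟶  IMI  (L3)  txn=BusRdX+Flush  M[L3]=74
step 6: P2: load  L3  ⟶  IOS  (L3)  txn=BusRd  M[L3]=74
step 7: P0: load  L3  ⟶  SOS  (L3)  txn=BusRd  M[L3]=74
step 8: P2: store L3 := 86  ⟶  IIM  (L3)  txn=BusUpgr+Flush  M[L3]=58
step 9: P1: load  L4  ⟶  IEI  (L4)  txn=BusRd  M[L4]=80
step 10: P0: store L3 := 36  ⟶  MII  (L3)  txn=BusRdX+Flush  M[L3]=86
step 11: P0: store L3 := 29  ⟶  MII  (L3)  txn=∅  M[L3]=86
step 12: P2: load  L3  ⟶  OIS  (L3)  txn=BusRd  M[L3]=86
step 13: P0: load  L4  ⟶  SSI  (L4)  txn=BusRd  M[L4]=80
step 14: P0: load  L3  ⟶  OIS  (L3)  txn=∅  M[L3]=86
step 15: P0: load  L6  ⟶  SIS  (L6)  txn=BusRd  M[L6]=10
step 16: P1: store L1 := 22  ⟶  IMI  (L1)  txn=BusRdX  M[L1]=20
step 17: P1: load  L3  ⟶  OSS  (L3)  txn=BusRd  M[L3]=86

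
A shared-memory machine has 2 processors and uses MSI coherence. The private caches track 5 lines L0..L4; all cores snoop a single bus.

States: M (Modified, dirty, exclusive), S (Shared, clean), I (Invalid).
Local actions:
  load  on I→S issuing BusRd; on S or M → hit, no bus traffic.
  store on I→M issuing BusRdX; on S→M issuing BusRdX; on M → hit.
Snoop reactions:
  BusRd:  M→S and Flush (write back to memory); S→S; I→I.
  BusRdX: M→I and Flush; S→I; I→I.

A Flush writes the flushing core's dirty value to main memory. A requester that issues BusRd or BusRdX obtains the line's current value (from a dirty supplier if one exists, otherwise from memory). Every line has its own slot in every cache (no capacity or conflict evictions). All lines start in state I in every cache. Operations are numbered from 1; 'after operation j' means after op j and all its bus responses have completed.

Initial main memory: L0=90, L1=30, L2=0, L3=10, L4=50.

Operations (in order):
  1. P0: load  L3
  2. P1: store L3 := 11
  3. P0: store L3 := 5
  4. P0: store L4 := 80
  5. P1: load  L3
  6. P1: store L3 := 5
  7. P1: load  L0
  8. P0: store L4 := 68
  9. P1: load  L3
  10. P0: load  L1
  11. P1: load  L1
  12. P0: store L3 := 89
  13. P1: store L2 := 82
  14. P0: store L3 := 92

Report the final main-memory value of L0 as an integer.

step 1: P0: load  L3  ⟶  SI  (L3)  txn=BusRd  M[L3]=10
step 2: P1: store L3 := 11  ⟶  IM  (L3)  txn=BusRdX  M[L3]=10
step 3: P0: store L3 := 5  ⟶  MI  (L3)  txn=BusRdX+Flush  M[L3]=11
step 4: P0: store L4 := 80  ⟶  MI  (L4)  txn=BusRdX  M[L4]=50
step 5: P1: load  L3  ⟶  SS  (L3)  txn=BusRd+Flush  M[L3]=5
step 6: P1: store L3 := 5  ⟶  IM  (L3)  txn=BusRdX  M[L3]=5
step 7: P1: load  L0  ⟶  IS  (L0)  txn=BusRd  M[L0]=90
step 8: P0: store L4 := 68  ⟶  MI  (L4)  txn=∅  M[L4]=50
step 9: P1: load  L3  ⟶  IM  (L3)  txn=∅  M[L3]=5
step 10: P0: load  L1  ⟶  SI  (L1)  txn=BusRd  M[L1]=30
step 11: P1: load  L1  ⟶  SS  (L1)  txn=BusRd  M[L1]=30
step 12: P0: store L3 := 89  ⟶  MI  (L3)  txn=BusRdX+Flush  M[L3]=5
step 13: P1: store L2 := 82  ⟶  IM  (L2)  txn=BusRdX  M[L2]=0
step 14: P0: store L3 := 92  ⟶  MI  (L3)  txn=∅  M[L3]=5

memory[L0] = 90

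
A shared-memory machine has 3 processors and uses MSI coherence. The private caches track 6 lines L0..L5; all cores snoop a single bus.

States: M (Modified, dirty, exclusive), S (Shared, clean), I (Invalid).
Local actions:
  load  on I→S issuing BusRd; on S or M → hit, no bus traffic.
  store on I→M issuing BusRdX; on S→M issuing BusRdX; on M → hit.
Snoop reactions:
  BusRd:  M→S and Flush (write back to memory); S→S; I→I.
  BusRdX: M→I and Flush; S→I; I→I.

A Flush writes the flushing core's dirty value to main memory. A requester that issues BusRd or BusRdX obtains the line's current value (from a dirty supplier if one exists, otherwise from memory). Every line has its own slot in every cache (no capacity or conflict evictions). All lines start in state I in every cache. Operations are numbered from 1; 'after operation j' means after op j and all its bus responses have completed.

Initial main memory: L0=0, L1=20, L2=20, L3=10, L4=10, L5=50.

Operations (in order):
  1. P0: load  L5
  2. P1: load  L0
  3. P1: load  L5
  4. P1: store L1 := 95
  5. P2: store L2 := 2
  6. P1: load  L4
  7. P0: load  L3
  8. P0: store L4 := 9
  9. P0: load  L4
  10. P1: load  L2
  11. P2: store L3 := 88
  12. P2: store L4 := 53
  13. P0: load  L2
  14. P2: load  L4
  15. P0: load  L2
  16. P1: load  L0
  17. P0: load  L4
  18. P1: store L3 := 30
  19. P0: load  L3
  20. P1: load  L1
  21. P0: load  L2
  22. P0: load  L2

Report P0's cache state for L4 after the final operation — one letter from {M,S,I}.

  op1 P0: load  L5 → S/I/I on L5; bus BusRd; mem=50
  op2 P1: load  L0 → I/S/I on L0; bus BusRd; mem=0
  op3 P1: load  L5 → S/S/I on L5; bus BusRd; mem=50
  op4 P1: store L1 := 95 → I/M/I on L1; bus BusRdX; mem=20
  op5 P2: store L2 := 2 → I/I/M on L2; bus BusRdX; mem=20
  op6 P1: load  L4 → I/S/I on L4; bus BusRd; mem=10
  op7 P0: load  L3 → S/I/I on L3; bus BusRd; mem=10
  op8 P0: store L4 := 9 → M/I/I on L4; bus BusRdX; mem=10
  op9 P0: load  L4 → M/I/I on L4; bus (none); mem=10
  op10 P1: load  L2 → I/S/S on L2; bus BusRd Flush; mem=2
  op11 P2: store L3 := 88 → I/I/M on L3; bus BusRdX; mem=10
  op12 P2: store L4 := 53 → I/I/M on L4; bus BusRdX Flush; mem=9
  op13 P0: load  L2 → S/S/S on L2; bus BusRd; mem=2
  op14 P2: load  L4 → I/I/M on L4; bus (none); mem=9
  op15 P0: load  L2 → S/S/S on L2; bus (none); mem=2
  op16 P1: load  L0 → I/S/I on L0; bus (none); mem=0
  op17 P0: load  L4 → S/I/S on L4; bus BusRd Flush; mem=53
  op18 P1: store L3 := 30 → I/M/I on L3; bus BusRdX Flush; mem=88
  op19 P0: load  L3 → S/S/I on L3; bus BusRd Flush; mem=30
  op20 P1: load  L1 → I/M/I on L1; bus (none); mem=20
  op21 P0: load  L2 → S/S/S on L2; bus (none); mem=2
  op22 P0: load  L2 → S/S/S on L2; bus (none); mem=2

state = S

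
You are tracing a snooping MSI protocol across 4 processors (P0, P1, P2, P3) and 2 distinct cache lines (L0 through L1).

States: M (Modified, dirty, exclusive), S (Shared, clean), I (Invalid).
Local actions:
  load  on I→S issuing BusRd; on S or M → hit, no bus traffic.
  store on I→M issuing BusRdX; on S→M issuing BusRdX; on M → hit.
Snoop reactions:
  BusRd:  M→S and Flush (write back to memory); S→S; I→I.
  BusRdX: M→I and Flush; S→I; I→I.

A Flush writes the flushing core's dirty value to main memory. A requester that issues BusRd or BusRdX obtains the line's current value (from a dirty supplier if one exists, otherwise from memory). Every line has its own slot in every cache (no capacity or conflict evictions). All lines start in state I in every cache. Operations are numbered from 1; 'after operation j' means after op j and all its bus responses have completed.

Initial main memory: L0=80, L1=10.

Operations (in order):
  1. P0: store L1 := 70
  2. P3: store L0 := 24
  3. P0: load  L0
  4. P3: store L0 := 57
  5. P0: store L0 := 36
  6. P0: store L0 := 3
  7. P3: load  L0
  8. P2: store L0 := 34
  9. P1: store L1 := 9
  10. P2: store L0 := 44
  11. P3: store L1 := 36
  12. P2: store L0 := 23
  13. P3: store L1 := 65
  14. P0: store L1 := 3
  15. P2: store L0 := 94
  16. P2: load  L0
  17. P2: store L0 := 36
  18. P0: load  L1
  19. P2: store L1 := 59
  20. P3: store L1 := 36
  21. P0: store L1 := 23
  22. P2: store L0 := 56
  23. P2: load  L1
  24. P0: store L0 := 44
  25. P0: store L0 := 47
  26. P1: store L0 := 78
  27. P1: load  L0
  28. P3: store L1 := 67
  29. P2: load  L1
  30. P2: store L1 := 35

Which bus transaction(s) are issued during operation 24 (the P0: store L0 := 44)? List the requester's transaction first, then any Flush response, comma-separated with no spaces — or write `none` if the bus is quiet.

[1] P0: store L1 := 70 | P0:M(70), P1:I, P2:I, P3:I | bus: BusRdX
[2] P3: store L0 := 24 | P0:I, P1:I, P2:I, P3:M(24) | bus: BusRdX
[3] P0: load  L0 | P0:S(24), P1:I, P2:I, P3:S(24) | bus: BusRd,Flush
[4] P3: store L0 := 57 | P0:I, P1:I, P2:I, P3:M(57) | bus: BusRdX
[5] P0: store L0 := 36 | P0:M(36), P1:I, P2:I, P3:I | bus: BusRdX,Flush
[6] P0: store L0 := 3 | P0:M(3), P1:I, P2:I, P3:I | bus: none
[7] P3: load  L0 | P0:S(3), P1:I, P2:I, P3:S(3) | bus: BusRd,Flush
[8] P2: store L0 := 34 | P0:I, P1:I, P2:M(34), P3:I | bus: BusRdX
[9] P1: store L1 := 9 | P0:I, P1:M(9), P2:I, P3:I | bus: BusRdX,Flush
[10] P2: store L0 := 44 | P0:I, P1:I, P2:M(44), P3:I | bus: none
[11] P3: store L1 := 36 | P0:I, P1:I, P2:I, P3:M(36) | bus: BusRdX,Flush
[12] P2: store L0 := 23 | P0:I, P1:I, P2:M(23), P3:I | bus: none
[13] P3: store L1 := 65 | P0:I, P1:I, P2:I, P3:M(65) | bus: none
[14] P0: store L1 := 3 | P0:M(3), P1:I, P2:I, P3:I | bus: BusRdX,Flush
[15] P2: store L0 := 94 | P0:I, P1:I, P2:M(94), P3:I | bus: none
[16] P2: load  L0 | P0:I, P1:I, P2:M(94), P3:I | bus: none
[17] P2: store L0 := 36 | P0:I, P1:I, P2:M(36), P3:I | bus: none
[18] P0: load  L1 | P0:M(3), P1:I, P2:I, P3:I | bus: none
[19] P2: store L1 := 59 | P0:I, P1:I, P2:M(59), P3:I | bus: BusRdX,Flush
[20] P3: store L1 := 36 | P0:I, P1:I, P2:I, P3:M(36) | bus: BusRdX,Flush
[21] P0: store L1 := 23 | P0:M(23), P1:I, P2:I, P3:I | bus: BusRdX,Flush
[22] P2: store L0 := 56 | P0:I, P1:I, P2:M(56), P3:I | bus: none
[23] P2: load  L1 | P0:S(23), P1:I, P2:S(23), P3:I | bus: BusRd,Flush
[24] P0: store L0 := 44 | P0:M(44), P1:I, P2:I, P3:I | bus: BusRdX,Flush
[25] P0: store L0 := 47 | P0:M(47), P1:I, P2:I, P3:I | bus: none
[26] P1: store L0 := 78 | P0:I, P1:M(78), P2:I, P3:I | bus: BusRdX,Flush
[27] P1: load  L0 | P0:I, P1:M(78), P2:I, P3:I | bus: none
[28] P3: store L1 := 67 | P0:I, P1:I, P2:I, P3:M(67) | bus: BusRdX
[29] P2: load  L1 | P0:I, P1:I, P2:S(67), P3:S(67) | bus: BusRd,Flush
[30] P2: store L1 := 35 | P0:I, P1:I, P2:M(35), P3:I | bus: BusRdX

bus = BusRdX,Flush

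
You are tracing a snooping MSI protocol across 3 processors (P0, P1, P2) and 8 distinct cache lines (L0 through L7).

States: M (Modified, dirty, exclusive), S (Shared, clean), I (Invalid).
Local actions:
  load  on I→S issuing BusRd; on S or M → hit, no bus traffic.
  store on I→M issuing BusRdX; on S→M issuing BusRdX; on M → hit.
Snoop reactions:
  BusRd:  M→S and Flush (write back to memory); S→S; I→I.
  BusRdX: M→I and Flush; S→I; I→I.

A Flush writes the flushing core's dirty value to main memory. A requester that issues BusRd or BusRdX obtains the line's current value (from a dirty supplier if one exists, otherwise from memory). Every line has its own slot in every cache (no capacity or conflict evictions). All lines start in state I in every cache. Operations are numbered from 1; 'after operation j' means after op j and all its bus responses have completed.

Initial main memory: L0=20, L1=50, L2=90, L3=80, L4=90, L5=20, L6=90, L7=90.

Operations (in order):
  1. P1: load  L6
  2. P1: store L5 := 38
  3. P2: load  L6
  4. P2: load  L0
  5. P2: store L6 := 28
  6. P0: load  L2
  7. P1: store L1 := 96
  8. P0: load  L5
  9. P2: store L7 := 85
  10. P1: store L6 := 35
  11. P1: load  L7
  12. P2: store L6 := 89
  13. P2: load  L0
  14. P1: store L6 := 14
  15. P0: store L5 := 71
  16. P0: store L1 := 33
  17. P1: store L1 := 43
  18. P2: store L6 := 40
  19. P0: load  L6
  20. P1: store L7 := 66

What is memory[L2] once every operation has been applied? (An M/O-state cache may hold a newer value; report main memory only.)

[1] P1: load  L6 | P0:I, P1:S(90), P2:I | bus: BusRd
[2] P1: store L5 := 38 | P0:I, P1:M(38), P2:I | bus: BusRdX
[3] P2: load  L6 | P0:I, P1:S(90), P2:S(90) | bus: BusRd
[4] P2: load  L0 | P0:I, P1:I, P2:S(20) | bus: BusRd
[5] P2: store L6 := 28 | P0:I, P1:I, P2:M(28) | bus: BusRdX
[6] P0: load  L2 | P0:S(90), P1:I, P2:I | bus: BusRd
[7] P1: store L1 := 96 | P0:I, P1:M(96), P2:I | bus: BusRdX
[8] P0: load  L5 | P0:S(38), P1:S(38), P2:I | bus: BusRd,Flush
[9] P2: store L7 := 85 | P0:I, P1:I, P2:M(85) | bus: BusRdX
[10] P1: store L6 := 35 | P0:I, P1:M(35), P2:I | bus: BusRdX,Flush
[11] P1: load  L7 | P0:I, P1:S(85), P2:S(85) | bus: BusRd,Flush
[12] P2: store L6 := 89 | P0:I, P1:I, P2:M(89) | bus: BusRdX,Flush
[13] P2: load  L0 | P0:I, P1:I, P2:S(20) | bus: none
[14] P1: store L6 := 14 | P0:I, P1:M(14), P2:I | bus: BusRdX,Flush
[15] P0: store L5 := 71 | P0:M(71), P1:I, P2:I | bus: BusRdX
[16] P0: store L1 := 33 | P0:M(33), P1:I, P2:I | bus: BusRdX,Flush
[17] P1: store L1 := 43 | P0:I, P1:M(43), P2:I | bus: BusRdX,Flush
[18] P2: store L6 := 40 | P0:I, P1:I, P2:M(40) | bus: BusRdX,Flush
[19] P0: load  L6 | P0:S(40), P1:I, P2:S(40) | bus: BusRd,Flush
[20] P1: store L7 := 66 | P0:I, P1:M(66), P2:I | bus: BusRdX

memory[L2] = 90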